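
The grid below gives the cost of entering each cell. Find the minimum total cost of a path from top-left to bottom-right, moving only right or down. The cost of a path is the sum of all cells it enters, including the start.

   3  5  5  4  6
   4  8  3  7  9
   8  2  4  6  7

33

Path (0,0) (0,1) (0,2) (1,2) (2,2) (2,3) (2,4): 3 + 5 + 5 + 3 + 4 + 6 + 7 = 33.
(Top row then right column would cost 39.)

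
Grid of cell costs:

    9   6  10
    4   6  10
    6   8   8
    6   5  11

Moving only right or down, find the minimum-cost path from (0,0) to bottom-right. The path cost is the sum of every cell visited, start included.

Cheapest: (0,0)→(1,0)→(2,0)→(3,0)→(3,1)→(3,2)
  9 + 4 + 6 + 6 + 5 + 11 = 41
For comparison, the top-then-right route costs 54.

41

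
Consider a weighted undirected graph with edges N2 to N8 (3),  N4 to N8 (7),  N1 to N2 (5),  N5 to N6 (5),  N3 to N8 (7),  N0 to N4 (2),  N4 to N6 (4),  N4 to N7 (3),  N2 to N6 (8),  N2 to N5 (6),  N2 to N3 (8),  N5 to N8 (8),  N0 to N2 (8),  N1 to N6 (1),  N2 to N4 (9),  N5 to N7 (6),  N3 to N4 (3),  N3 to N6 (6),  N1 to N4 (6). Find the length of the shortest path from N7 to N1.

Some routes from N7 to N1:
N7 - N5 - N6 - N1: 6 + 5 + 1 = 12
N7 - N4 - N3 - N6 - N1: 3 + 3 + 6 + 1 = 13
N7 - N4 - N1: 3 + 6 = 9
N7 - N4 - N6 - N1: 3 + 4 + 1 = 8
The minimum is 8.

8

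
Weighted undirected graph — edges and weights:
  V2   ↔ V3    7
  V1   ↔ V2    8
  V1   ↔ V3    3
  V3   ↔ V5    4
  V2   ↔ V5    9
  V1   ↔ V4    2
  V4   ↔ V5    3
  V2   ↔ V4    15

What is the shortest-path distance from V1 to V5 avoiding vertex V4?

7

Candidate routes:
V1 → V2 → V3 → V5: 8 + 7 + 4 = 19
V1 → V2 → V5: 8 + 9 = 17
V1 → V3 → V2 → V5: 3 + 7 + 9 = 19
V1 → V3 → V5: 3 + 4 = 7
Best route has total 7.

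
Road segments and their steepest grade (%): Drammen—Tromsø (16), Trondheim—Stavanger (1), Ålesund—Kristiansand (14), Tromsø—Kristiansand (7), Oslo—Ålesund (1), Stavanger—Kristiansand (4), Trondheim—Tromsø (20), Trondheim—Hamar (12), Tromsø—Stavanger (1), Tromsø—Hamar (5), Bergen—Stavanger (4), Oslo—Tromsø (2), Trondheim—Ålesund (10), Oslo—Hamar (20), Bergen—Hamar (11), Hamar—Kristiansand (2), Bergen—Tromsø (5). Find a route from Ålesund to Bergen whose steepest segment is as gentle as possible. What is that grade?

A few of the Ålesund→Bergen routes:
Ålesund -> Oslo -> Tromsø -> Bergen: max(1, 2, 5) = 5
Ålesund -> Oslo -> Tromsø -> Hamar -> Kristiansand -> Stavanger -> Bergen: max(1, 2, 5, 2, 4, 4) = 5
Ålesund -> Oslo -> Tromsø -> Stavanger -> Bergen: max(1, 2, 1, 4) = 4
Ålesund -> Oslo -> Tromsø -> Kristiansand -> Stavanger -> Bergen: max(1, 2, 7, 4, 4) = 7
Smallest bottleneck: 4%.

4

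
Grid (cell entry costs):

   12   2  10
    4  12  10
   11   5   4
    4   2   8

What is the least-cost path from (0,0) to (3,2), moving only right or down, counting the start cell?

Cheapest: [0,0] → [0,1] → [1,1] → [2,1] → [3,1] → [3,2]
  12 + 2 + 12 + 5 + 2 + 8 = 41
(Top row then right column would cost 46.)

41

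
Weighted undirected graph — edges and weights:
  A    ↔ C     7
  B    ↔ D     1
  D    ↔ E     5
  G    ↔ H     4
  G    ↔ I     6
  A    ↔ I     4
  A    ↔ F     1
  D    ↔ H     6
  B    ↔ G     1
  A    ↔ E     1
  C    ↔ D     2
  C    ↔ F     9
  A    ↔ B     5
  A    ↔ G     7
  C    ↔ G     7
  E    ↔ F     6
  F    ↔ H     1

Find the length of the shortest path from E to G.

7

A few of the E→G routes:
E→A→F→H→D→B→G: 1 + 1 + 1 + 6 + 1 + 1 = 11
E→F→H→G: 6 + 1 + 4 = 11
E→D→B→G: 5 + 1 + 1 = 7
E→A→F→H→G: 1 + 1 + 1 + 4 = 7
E→A→G: 1 + 7 = 8
E→A→B→G: 1 + 5 + 1 = 7
Shortest: 7.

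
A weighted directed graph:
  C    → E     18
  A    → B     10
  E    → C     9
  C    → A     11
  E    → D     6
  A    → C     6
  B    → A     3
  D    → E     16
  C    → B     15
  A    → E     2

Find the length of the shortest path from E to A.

Candidate routes:
E→C→A: 9 + 11 = 20
E→C→B→A: 9 + 15 + 3 = 27
Best route has total 20.

20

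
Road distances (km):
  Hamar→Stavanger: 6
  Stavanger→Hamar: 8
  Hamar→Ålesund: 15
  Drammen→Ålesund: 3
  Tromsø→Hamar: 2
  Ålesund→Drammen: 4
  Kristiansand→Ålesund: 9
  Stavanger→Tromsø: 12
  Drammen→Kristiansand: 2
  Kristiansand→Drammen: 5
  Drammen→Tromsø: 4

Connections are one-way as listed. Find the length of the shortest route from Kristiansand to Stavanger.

17

Paths from Kristiansand to Stavanger:
Kristiansand → Drammen → Tromsø → Hamar → Stavanger: 5 + 4 + 2 + 6 = 17
Kristiansand → Ålesund → Drammen → Tromsø → Hamar → Stavanger: 9 + 4 + 4 + 2 + 6 = 25
Shortest: 17 km.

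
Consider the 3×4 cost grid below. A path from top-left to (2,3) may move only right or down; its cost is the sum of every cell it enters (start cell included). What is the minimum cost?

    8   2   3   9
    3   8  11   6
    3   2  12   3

31

Best path: (0,0) -> (0,1) -> (0,2) -> (0,3) -> (1,3) -> (2,3)
Cost: 8 + 2 + 3 + 9 + 6 + 3 = 31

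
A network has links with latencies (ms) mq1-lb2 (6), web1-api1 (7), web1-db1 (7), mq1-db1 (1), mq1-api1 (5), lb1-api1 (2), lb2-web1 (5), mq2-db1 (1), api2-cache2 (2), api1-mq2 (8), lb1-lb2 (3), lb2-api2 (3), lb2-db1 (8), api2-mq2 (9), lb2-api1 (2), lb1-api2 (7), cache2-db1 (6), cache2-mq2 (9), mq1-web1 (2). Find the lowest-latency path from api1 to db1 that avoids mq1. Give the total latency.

9

A few of the api1→db1 routes:
api1→lb2→api2→cache2→db1: 2 + 3 + 2 + 6 = 13
api1→mq2→db1: 8 + 1 = 9
api1→lb2→db1: 2 + 8 = 10
api1→lb1→lb2→db1: 2 + 3 + 8 = 13
Shortest: 9 ms.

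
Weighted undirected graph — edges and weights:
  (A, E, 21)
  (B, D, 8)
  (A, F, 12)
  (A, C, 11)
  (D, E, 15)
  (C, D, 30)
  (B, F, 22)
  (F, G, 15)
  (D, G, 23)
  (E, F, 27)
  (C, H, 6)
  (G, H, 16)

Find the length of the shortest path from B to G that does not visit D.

Paths from B to G avoiding D:
B-F-E-A-C-H-G: 22 + 27 + 21 + 11 + 6 + 16 = 103
B-F-G: 22 + 15 = 37
B-F-A-C-H-G: 22 + 12 + 11 + 6 + 16 = 67
The minimum is 37.

37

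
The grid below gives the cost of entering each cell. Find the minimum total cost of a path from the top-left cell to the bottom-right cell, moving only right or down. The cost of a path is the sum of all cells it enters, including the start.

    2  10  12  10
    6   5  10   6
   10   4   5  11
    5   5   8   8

Cheapest: r0c0 → r1c0 → r1c1 → r2c1 → r2c2 → r3c2 → r3c3
  2 + 6 + 5 + 4 + 5 + 8 + 8 = 38
(Top row then right column would cost 59.)

38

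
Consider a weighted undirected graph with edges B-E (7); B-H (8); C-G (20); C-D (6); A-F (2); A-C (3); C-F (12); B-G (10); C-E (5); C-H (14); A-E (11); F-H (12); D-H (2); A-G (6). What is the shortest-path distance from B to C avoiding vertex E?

16

Comparing a few candidate routes:
B -> H -> F -> A -> C: 8 + 12 + 2 + 3 = 25
B -> H -> C: 8 + 14 = 22
B -> H -> D -> C: 8 + 2 + 6 = 16
B -> G -> A -> C: 10 + 6 + 3 = 19
B -> G -> A -> F -> C: 10 + 6 + 2 + 12 = 30
The minimum is 16.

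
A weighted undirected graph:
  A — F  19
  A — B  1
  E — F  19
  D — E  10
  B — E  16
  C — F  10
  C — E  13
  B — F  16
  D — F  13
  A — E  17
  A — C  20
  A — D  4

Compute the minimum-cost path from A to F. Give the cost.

17

A few of the A→F routes:
A -> C -> F: 20 + 10 = 30
A -> F: 19
A -> D -> F: 4 + 13 = 17
A -> B -> F: 1 + 16 = 17
Best route has total 17.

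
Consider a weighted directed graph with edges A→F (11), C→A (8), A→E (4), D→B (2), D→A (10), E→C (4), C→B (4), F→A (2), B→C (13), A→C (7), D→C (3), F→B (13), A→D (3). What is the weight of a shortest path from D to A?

Candidate routes:
D -> C -> A: 3 + 8 = 11
D -> A: 10
D -> B -> C -> A: 2 + 13 + 8 = 23
The minimum is 10.

10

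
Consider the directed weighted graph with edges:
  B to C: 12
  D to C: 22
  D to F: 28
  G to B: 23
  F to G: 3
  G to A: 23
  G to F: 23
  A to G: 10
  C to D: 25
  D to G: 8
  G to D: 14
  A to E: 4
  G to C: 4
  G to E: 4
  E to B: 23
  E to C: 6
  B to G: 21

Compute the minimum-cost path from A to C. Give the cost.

10

A few of the A→C routes:
A -> E -> C: 4 + 6 = 10
A -> G -> E -> C: 10 + 4 + 6 = 20
A -> G -> C: 10 + 4 = 14
A -> E -> B -> C: 4 + 23 + 12 = 39
Best route has total 10.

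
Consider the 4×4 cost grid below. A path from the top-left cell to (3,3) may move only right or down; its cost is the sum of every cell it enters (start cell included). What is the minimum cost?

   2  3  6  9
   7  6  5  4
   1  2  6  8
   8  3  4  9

Cheapest: r0c0 -> r1c0 -> r2c0 -> r2c1 -> r3c1 -> r3c2 -> r3c3
  2 + 7 + 1 + 2 + 3 + 4 + 9 = 28

28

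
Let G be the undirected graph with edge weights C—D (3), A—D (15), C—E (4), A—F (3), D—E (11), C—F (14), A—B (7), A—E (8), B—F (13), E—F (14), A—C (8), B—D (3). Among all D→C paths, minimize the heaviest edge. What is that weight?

3

Checking several routes:
D-C: max(3) = 3
D-B-A-C: max(3, 7, 8) = 8
D-B-A-E-C: max(3, 7, 8, 4) = 8
Smallest bottleneck: 3.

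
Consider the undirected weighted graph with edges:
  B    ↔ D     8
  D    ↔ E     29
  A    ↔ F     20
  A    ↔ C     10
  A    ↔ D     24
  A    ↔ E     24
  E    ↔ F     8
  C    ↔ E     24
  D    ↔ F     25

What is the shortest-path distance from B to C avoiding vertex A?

Routes from B to C avoiding A:
B-D-E-C: 8 + 29 + 24 = 61
B-D-F-E-C: 8 + 25 + 8 + 24 = 65
Shortest: 61.

61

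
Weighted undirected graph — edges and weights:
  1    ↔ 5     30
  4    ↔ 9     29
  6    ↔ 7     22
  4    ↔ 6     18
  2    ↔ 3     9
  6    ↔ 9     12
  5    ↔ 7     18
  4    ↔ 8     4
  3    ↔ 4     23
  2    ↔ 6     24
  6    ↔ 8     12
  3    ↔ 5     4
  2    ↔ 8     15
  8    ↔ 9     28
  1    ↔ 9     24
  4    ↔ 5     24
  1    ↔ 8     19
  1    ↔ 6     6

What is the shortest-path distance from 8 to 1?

18

A few of the 8→1 routes:
8 → 1: 19
8 → 6 → 1: 12 + 6 = 18
8 → 4 → 6 → 1: 4 + 18 + 6 = 28
Best route has total 18.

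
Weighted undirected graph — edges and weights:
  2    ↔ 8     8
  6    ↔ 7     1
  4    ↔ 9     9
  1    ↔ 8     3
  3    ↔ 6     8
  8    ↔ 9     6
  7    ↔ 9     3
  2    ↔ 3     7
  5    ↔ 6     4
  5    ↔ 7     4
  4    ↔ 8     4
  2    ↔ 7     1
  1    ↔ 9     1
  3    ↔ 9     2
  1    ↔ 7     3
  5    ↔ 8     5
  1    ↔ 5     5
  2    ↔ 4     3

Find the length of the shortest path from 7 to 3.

A few of the 7→3 routes:
7 - 1 - 9 - 3: 3 + 1 + 2 = 6
7 - 2 - 3: 1 + 7 = 8
7 - 9 - 3: 3 + 2 = 5
The minimum is 5.

5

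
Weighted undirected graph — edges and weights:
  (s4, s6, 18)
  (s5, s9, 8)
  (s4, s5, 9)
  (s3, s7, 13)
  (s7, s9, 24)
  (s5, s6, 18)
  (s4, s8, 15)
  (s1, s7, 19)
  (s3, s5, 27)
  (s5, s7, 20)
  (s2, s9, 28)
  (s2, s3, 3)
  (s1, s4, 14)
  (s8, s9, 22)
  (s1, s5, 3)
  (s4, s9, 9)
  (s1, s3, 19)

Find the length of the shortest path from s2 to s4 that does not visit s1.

A few of the s2→s4 routes:
s2 -> s3 -> s7 -> s5 -> s4: 3 + 13 + 20 + 9 = 45
s2 -> s9 -> s4: 28 + 9 = 37
s2 -> s3 -> s5 -> s4: 3 + 27 + 9 = 39
Shortest: 37.

37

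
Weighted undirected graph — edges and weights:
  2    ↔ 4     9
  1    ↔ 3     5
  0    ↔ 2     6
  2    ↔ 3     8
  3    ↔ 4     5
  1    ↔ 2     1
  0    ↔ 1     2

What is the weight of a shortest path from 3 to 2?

Some routes from 3 to 2:
3-1-2: 5 + 1 = 6
3-1-0-2: 5 + 2 + 6 = 13
3-2: 8
Best route has total 6.

6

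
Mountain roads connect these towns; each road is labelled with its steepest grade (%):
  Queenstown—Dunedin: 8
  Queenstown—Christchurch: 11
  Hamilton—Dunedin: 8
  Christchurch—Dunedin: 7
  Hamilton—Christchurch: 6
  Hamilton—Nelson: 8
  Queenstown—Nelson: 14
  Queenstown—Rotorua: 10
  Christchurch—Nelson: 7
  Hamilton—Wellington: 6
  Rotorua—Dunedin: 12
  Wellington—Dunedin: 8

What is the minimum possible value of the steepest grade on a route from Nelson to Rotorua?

Comparing a few candidate routes:
Nelson → Christchurch → Hamilton → Wellington → Dunedin → Queenstown → Rotorua: max(7, 6, 6, 8, 8, 10) = 10
Nelson → Christchurch → Hamilton → Dunedin → Queenstown → Rotorua: max(7, 6, 8, 8, 10) = 10
Nelson → Christchurch → Dunedin → Queenstown → Rotorua: max(7, 7, 8, 10) = 10
Nelson → Hamilton → Christchurch → Dunedin → Queenstown → Rotorua: max(8, 6, 7, 8, 10) = 10
Best route has worst link 10%.

10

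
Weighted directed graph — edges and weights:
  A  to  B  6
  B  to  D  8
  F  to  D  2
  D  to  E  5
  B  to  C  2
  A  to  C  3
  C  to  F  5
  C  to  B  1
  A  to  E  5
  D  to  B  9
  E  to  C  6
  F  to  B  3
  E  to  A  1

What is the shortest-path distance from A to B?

Some routes from A to B:
A - B: 6
A - C - F - B: 3 + 5 + 3 = 11
A - E - C - B: 5 + 6 + 1 = 12
A - C - F - D - B: 3 + 5 + 2 + 9 = 19
A - C - B: 3 + 1 = 4
Best route has total 4.

4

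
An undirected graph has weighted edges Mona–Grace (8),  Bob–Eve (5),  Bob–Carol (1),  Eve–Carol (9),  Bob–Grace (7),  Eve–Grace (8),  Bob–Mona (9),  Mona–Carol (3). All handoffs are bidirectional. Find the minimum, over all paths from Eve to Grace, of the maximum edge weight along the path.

7

A few of the Eve→Grace routes:
Eve -> Bob -> Grace: max(5, 7) = 7
Eve -> Carol -> Mona -> Grace: max(9, 3, 8) = 9
Eve -> Grace: max(8) = 8
Eve -> Bob -> Carol -> Mona -> Grace: max(5, 1, 3, 8) = 8
Eve -> Carol -> Mona -> Bob -> Grace: max(9, 3, 9, 7) = 9
The minimum achievable maximum is 7.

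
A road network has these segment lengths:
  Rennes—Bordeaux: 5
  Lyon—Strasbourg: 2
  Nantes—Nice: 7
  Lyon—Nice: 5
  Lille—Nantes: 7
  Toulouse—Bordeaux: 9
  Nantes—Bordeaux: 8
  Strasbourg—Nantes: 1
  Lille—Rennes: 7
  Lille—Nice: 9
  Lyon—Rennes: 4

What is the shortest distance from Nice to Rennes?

A few of the Nice→Rennes routes:
Nice→Nantes→Strasbourg→Lyon→Rennes: 7 + 1 + 2 + 4 = 14
Nice→Nantes→Bordeaux→Rennes: 7 + 8 + 5 = 20
Nice→Lille→Rennes: 9 + 7 = 16
Nice→Lyon→Rennes: 5 + 4 = 9
Shortest: 9.

9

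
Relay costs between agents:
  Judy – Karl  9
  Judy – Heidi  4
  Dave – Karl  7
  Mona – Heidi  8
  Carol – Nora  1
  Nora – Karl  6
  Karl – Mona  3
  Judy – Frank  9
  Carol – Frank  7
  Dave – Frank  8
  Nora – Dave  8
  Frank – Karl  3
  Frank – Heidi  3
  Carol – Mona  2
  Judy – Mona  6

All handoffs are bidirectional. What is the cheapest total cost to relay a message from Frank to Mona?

6

A few of the Frank→Mona routes:
Frank-Carol-Mona: 7 + 2 = 9
Frank-Judy-Mona: 9 + 6 = 15
Frank-Heidi-Mona: 3 + 8 = 11
Frank-Karl-Nora-Carol-Mona: 3 + 6 + 1 + 2 = 12
Frank-Heidi-Judy-Mona: 3 + 4 + 6 = 13
Frank-Karl-Mona: 3 + 3 = 6
The minimum is 6.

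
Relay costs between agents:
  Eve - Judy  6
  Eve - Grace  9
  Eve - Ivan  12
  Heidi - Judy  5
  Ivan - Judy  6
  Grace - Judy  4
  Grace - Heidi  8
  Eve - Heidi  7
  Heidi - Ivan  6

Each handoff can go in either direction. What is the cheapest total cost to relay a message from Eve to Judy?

A few of the Eve→Judy routes:
Eve-Ivan-Judy: 12 + 6 = 18
Eve-Heidi-Judy: 7 + 5 = 12
Eve-Heidi-Grace-Judy: 7 + 8 + 4 = 19
Eve-Grace-Judy: 9 + 4 = 13
Eve-Judy: 6
Shortest: 6.

6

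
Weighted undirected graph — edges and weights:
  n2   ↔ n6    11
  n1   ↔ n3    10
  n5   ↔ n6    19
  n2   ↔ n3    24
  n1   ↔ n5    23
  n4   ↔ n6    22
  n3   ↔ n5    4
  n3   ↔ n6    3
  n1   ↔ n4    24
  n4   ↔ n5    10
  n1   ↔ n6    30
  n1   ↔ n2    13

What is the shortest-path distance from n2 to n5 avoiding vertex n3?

A few of the n2→n5 routes:
n2 → n6 → n4 → n5: 11 + 22 + 10 = 43
n2 → n1 → n5: 13 + 23 = 36
n2 → n6 → n5: 11 + 19 = 30
n2 → n1 → n4 → n5: 13 + 24 + 10 = 47
The minimum is 30.

30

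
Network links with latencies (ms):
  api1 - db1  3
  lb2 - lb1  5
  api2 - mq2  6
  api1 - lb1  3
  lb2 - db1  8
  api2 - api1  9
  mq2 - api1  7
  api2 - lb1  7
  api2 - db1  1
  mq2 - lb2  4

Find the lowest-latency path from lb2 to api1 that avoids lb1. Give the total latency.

11

Comparing a few candidate routes:
lb2 → db1 → api1: 8 + 3 = 11
lb2 → mq2 → api2 → db1 → api1: 4 + 6 + 1 + 3 = 14
lb2 → mq2 → api1: 4 + 7 = 11
Shortest: 11 ms.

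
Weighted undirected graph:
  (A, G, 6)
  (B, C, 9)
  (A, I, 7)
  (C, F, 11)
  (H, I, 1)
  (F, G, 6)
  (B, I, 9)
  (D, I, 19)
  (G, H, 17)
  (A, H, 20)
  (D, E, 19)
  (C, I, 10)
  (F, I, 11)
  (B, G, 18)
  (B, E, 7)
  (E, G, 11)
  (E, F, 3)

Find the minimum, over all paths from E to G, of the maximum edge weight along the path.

6

Comparing a few candidate routes:
E-F-G: max(3, 6) = 6
E-B-C-I-A-G: max(7, 9, 10, 7, 6) = 10
E-F-C-I-A-G: max(3, 11, 10, 7, 6) = 11
E-B-I-A-G: max(7, 9, 7, 6) = 9
Best route has worst link 6.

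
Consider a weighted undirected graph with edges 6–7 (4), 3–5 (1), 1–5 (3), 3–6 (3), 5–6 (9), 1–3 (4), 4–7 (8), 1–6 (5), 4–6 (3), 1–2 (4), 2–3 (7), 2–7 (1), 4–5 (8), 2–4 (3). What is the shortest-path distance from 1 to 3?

4

Checking several routes:
1 -> 2 -> 3: 4 + 7 = 11
1 -> 3: 4
1 -> 6 -> 3: 5 + 3 = 8
1 -> 5 -> 3: 3 + 1 = 4
1 -> 2 -> 7 -> 6 -> 3: 4 + 1 + 4 + 3 = 12
Shortest: 4.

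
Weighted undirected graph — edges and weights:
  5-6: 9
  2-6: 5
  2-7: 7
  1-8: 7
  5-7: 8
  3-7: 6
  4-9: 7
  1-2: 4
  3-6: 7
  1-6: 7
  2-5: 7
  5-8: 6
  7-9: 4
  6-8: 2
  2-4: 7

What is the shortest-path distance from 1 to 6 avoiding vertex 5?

7

Some routes from 1 to 6 avoiding 5:
1-8-6: 7 + 2 = 9
1-6: 7
1-2-6: 4 + 5 = 9
Shortest: 7.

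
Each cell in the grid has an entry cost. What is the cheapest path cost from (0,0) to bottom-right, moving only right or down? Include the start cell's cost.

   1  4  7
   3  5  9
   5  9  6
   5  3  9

One optimal route is r0c0→r1c0→r2c0→r3c0→r3c1→r3c2.
Its cost is 1 + 3 + 5 + 5 + 3 + 9 = 26.

26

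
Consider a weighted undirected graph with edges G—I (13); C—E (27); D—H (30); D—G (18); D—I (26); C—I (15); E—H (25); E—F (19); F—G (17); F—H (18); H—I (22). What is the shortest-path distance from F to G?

Comparing a few candidate routes:
F → H → I → G: 18 + 22 + 13 = 53
F → E → C → I → G: 19 + 27 + 15 + 13 = 74
F → G: 17
F → E → H → I → G: 19 + 25 + 22 + 13 = 79
F → H → D → G: 18 + 30 + 18 = 66
The minimum is 17.

17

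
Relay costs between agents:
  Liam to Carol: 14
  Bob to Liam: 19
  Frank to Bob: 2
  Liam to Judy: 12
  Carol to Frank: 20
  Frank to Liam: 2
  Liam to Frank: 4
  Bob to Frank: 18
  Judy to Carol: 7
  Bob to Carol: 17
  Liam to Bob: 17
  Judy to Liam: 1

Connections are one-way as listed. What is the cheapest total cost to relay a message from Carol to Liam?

22

Candidate routes:
Carol - Frank - Bob - Liam: 20 + 2 + 19 = 41
Carol - Frank - Liam: 20 + 2 = 22
Shortest: 22.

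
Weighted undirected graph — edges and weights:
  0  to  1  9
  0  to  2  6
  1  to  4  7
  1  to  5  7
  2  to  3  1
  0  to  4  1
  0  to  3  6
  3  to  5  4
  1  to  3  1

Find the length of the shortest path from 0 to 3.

Paths from 0 to 3:
0 - 3: 6
0 - 1 - 3: 9 + 1 = 10
0 - 4 - 1 - 3: 1 + 7 + 1 = 9
0 - 4 - 1 - 5 - 3: 1 + 7 + 7 + 4 = 19
0 - 1 - 5 - 3: 9 + 7 + 4 = 20
0 - 2 - 3: 6 + 1 = 7
The minimum is 6.

6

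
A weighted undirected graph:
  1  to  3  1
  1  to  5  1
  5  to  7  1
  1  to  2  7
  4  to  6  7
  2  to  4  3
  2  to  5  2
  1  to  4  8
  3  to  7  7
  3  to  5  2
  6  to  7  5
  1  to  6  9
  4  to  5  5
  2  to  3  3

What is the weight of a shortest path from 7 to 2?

Some routes from 7 to 2:
7 -> 5 -> 3 -> 2: 1 + 2 + 3 = 6
7 -> 5 -> 1 -> 3 -> 2: 1 + 1 + 1 + 3 = 6
7 -> 5 -> 2: 1 + 2 = 3
7 -> 5 -> 1 -> 2: 1 + 1 + 7 = 9
7 -> 5 -> 4 -> 2: 1 + 5 + 3 = 9
7 -> 3 -> 2: 7 + 3 = 10
Shortest: 3.

3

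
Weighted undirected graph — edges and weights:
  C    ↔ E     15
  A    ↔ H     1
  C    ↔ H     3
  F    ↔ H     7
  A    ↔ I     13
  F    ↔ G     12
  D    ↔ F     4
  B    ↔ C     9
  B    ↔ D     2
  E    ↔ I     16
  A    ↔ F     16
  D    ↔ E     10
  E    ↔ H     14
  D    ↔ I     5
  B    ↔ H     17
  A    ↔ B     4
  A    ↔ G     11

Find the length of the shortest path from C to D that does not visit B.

14

Comparing a few candidate routes:
C -> H -> A -> F -> D: 3 + 1 + 16 + 4 = 24
C -> E -> D: 15 + 10 = 25
C -> H -> A -> I -> D: 3 + 1 + 13 + 5 = 22
C -> H -> F -> D: 3 + 7 + 4 = 14
The minimum is 14.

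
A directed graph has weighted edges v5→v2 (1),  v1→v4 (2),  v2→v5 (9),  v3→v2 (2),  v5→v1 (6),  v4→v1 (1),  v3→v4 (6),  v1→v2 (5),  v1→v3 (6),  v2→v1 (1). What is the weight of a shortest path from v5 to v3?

Routes from v5 to v3:
v5 → v2 → v1 → v3: 1 + 1 + 6 = 8
v5 → v1 → v3: 6 + 6 = 12
Best route has total 8.

8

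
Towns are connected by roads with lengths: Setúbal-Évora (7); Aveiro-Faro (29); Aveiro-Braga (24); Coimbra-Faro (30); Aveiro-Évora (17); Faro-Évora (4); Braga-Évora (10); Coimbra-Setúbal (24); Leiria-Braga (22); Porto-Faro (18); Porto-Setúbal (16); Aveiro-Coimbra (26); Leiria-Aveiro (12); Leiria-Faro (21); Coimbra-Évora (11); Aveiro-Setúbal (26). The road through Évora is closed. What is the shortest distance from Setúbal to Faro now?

34

Some routes from Setúbal to Faro avoiding Évora:
Setúbal→Aveiro→Faro: 26 + 29 = 55
Setúbal→Porto→Faro: 16 + 18 = 34
Setúbal→Coimbra→Faro: 24 + 30 = 54
Best route has total 34.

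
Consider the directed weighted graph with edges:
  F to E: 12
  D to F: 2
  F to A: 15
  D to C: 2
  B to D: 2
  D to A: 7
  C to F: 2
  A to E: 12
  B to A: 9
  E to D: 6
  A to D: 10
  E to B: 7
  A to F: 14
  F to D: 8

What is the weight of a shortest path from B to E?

16

Checking several routes:
B -> D -> A -> E: 2 + 7 + 12 = 21
B -> A -> E: 9 + 12 = 21
B -> D -> F -> A -> E: 2 + 2 + 15 + 12 = 31
B -> D -> C -> F -> E: 2 + 2 + 2 + 12 = 18
B -> D -> F -> E: 2 + 2 + 12 = 16
Best route has total 16.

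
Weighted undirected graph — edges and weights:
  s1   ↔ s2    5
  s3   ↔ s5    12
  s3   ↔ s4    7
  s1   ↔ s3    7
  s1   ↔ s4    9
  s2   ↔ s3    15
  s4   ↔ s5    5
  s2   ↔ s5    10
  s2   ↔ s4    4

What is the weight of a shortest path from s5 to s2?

Comparing a few candidate routes:
s5 → s4 → s2: 5 + 4 = 9
s5 → s4 → s1 → s2: 5 + 9 + 5 = 19
s5 → s2: 10
s5 → s3 → s4 → s2: 12 + 7 + 4 = 23
Best route has total 9.

9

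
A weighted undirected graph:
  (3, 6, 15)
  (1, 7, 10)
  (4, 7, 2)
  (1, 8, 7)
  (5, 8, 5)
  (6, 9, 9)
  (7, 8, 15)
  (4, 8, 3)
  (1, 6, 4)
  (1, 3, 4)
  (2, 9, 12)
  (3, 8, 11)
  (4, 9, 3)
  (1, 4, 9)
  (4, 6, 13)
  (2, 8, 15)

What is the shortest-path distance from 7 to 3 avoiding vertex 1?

Comparing a few candidate routes:
7-4-9-6-3: 2 + 3 + 9 + 15 = 29
7-8-3: 15 + 11 = 26
7-4-8-3: 2 + 3 + 11 = 16
The minimum is 16.

16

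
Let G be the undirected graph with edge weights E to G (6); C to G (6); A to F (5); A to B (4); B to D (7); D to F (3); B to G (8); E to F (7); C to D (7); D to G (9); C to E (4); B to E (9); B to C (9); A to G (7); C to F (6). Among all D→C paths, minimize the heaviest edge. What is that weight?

A few of the D→C routes:
D-F-A-G-C: max(3, 5, 7, 6) = 7
D-C: max(7) = 7
D-F-C: max(3, 6) = 6
D-F-E-G-C: max(3, 7, 6, 6) = 7
D-F-E-C: max(3, 7, 4) = 7
D-F-A-G-E-C: max(3, 5, 7, 6, 4) = 7
Smallest bottleneck: 6.

6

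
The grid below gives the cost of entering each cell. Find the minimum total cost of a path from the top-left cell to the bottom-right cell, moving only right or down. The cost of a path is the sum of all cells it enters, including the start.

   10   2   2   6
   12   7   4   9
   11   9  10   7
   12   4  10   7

Take r0c0→r0c1→r0c2→r1c2→r1c3→r2c3→r3c3 for a total of 10 + 2 + 2 + 4 + 9 + 7 + 7 = 41.

41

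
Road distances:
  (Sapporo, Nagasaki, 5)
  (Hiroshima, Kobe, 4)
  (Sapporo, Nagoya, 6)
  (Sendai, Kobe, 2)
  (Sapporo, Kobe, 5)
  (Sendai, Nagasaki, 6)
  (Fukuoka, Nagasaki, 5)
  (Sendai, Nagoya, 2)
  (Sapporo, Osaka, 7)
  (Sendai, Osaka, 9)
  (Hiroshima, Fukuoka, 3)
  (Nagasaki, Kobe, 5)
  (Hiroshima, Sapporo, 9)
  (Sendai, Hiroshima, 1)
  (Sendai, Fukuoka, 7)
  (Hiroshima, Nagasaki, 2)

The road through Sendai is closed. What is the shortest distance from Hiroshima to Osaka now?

14

Some routes from Hiroshima to Osaka avoiding Sendai:
Hiroshima → Sapporo → Osaka: 9 + 7 = 16
Hiroshima → Fukuoka → Nagasaki → Sapporo → Osaka: 3 + 5 + 5 + 7 = 20
Hiroshima → Kobe → Sapporo → Osaka: 4 + 5 + 7 = 16
Hiroshima → Kobe → Nagasaki → Sapporo → Osaka: 4 + 5 + 5 + 7 = 21
Hiroshima → Nagasaki → Sapporo → Osaka: 2 + 5 + 7 = 14
Hiroshima → Nagasaki → Kobe → Sapporo → Osaka: 2 + 5 + 5 + 7 = 19
The minimum is 14.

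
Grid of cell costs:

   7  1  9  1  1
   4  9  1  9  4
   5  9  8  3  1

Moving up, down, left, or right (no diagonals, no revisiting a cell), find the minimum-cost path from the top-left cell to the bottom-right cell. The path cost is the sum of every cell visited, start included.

One optimal route is [0,0] → [0,1] → [0,2] → [0,3] → [0,4] → [1,4] → [2,4].
Its cost is 7 + 1 + 9 + 1 + 1 + 4 + 1 = 24.

24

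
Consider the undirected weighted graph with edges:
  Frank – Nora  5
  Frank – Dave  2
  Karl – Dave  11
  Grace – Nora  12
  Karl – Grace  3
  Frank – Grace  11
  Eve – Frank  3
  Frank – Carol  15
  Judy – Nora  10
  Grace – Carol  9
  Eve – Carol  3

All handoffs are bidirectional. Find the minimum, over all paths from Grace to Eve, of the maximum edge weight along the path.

9

A few of the Grace→Eve routes:
Grace -> Nora -> Frank -> Carol -> Eve: max(12, 5, 15, 3) = 15
Grace -> Carol -> Eve: max(9, 3) = 9
Grace -> Karl -> Dave -> Frank -> Eve: max(3, 11, 2, 3) = 11
Grace -> Frank -> Eve: max(11, 3) = 11
Grace -> Nora -> Frank -> Eve: max(12, 5, 3) = 12
Best route has worst link 9.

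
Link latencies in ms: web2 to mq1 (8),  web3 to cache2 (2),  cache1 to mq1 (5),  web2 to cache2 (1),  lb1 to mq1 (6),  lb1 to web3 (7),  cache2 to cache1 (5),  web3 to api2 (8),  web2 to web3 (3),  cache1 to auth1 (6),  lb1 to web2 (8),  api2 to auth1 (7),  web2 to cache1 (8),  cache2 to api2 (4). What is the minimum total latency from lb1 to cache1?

11

Comparing a few candidate routes:
lb1 - mq1 - cache1: 6 + 5 = 11
lb1 - web3 - cache2 - web2 - cache1: 7 + 2 + 1 + 8 = 18
lb1 - web2 - cache1: 8 + 8 = 16
lb1 - web3 - web2 - cache2 - cache1: 7 + 3 + 1 + 5 = 16
lb1 - web2 - cache2 - cache1: 8 + 1 + 5 = 14
lb1 - web3 - cache2 - cache1: 7 + 2 + 5 = 14
The minimum is 11 ms.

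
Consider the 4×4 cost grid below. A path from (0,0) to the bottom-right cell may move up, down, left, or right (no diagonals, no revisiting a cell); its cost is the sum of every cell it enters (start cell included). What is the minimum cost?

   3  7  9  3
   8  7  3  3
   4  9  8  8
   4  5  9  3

34

Path (0,0) → (0,1) → (1,1) → (1,2) → (1,3) → (2,3) → (3,3): 3 + 7 + 7 + 3 + 3 + 8 + 3 = 34.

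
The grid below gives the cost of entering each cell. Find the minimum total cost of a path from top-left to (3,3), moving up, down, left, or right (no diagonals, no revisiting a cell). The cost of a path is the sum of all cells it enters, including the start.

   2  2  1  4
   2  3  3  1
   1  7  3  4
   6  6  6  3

16

One optimal route is [0,0] [0,1] [0,2] [1,2] [1,3] [2,3] [3,3].
Its cost is 2 + 2 + 1 + 3 + 1 + 4 + 3 = 16.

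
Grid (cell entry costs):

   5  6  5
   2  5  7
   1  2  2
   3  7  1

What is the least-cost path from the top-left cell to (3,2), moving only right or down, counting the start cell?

Path r0c0 → r1c0 → r2c0 → r2c1 → r2c2 → r3c2: 5 + 2 + 1 + 2 + 2 + 1 = 13.

13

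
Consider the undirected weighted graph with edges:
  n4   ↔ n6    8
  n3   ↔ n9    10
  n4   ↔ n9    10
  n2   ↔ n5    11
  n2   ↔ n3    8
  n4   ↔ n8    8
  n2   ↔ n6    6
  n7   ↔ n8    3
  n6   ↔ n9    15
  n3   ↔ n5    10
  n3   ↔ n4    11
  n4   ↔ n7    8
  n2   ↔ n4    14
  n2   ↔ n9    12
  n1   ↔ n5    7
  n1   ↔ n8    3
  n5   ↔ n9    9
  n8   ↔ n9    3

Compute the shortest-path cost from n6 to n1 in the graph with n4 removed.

Some routes from n6 to n1 avoiding n4:
n6 - n9 - n8 - n1: 15 + 3 + 3 = 21
n6 - n2 - n5 - n1: 6 + 11 + 7 = 24
n6 - n2 - n9 - n8 - n1: 6 + 12 + 3 + 3 = 24
Shortest: 21.

21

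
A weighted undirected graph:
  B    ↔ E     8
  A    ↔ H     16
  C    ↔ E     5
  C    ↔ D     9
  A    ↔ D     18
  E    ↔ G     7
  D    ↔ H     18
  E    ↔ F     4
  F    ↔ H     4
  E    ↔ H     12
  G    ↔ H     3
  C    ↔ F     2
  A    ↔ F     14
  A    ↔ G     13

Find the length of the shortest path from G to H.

3

Comparing a few candidate routes:
G → H: 3
G → E → H: 7 + 12 = 19
G → A → H: 13 + 16 = 29
G → E → C → F → H: 7 + 5 + 2 + 4 = 18
G → E → F → H: 7 + 4 + 4 = 15
Shortest: 3.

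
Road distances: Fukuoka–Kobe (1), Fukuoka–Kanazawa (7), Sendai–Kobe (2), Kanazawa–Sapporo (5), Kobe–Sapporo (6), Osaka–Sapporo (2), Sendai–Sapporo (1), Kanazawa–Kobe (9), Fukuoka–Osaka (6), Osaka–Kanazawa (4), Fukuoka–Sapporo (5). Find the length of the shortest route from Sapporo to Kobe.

3

Comparing a few candidate routes:
Sapporo-Sendai-Kobe: 1 + 2 = 3
Sapporo-Fukuoka-Kobe: 5 + 1 = 6
Sapporo-Osaka-Fukuoka-Kobe: 2 + 6 + 1 = 9
Sapporo-Kanazawa-Kobe: 5 + 9 = 14
Sapporo-Kobe: 6
Sapporo-Kanazawa-Fukuoka-Kobe: 5 + 7 + 1 = 13
Best route has total 3.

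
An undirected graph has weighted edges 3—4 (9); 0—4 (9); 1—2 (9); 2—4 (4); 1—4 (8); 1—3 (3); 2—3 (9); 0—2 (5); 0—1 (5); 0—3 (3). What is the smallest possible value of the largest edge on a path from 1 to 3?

3

Some routes from 1 to 3:
1-0-2-3: max(5, 5, 9) = 9
1-0-3: max(5, 3) = 5
1-4-2-0-3: max(8, 4, 5, 3) = 8
1-0-2-4-3: max(5, 5, 4, 9) = 9
1-3: max(3) = 3
The minimum achievable maximum is 3.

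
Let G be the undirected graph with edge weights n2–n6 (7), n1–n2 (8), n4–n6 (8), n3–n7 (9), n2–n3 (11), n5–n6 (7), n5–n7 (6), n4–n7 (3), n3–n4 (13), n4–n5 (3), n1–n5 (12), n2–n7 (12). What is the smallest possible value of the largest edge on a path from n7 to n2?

7

A few of the n7→n2 routes:
n7 - n4 - n5 - n6 - n2: max(3, 3, 7, 7) = 7
n7 - n5 - n6 - n2: max(6, 7, 7) = 7
n7 - n5 - n4 - n6 - n2: max(6, 3, 8, 7) = 8
n7 - n3 - n2: max(9, 11) = 11
n7 - n4 - n6 - n2: max(3, 8, 7) = 8
n7 - n4 - n6 - n5 - n1 - n2: max(3, 8, 7, 12, 8) = 12
The minimum achievable maximum is 7.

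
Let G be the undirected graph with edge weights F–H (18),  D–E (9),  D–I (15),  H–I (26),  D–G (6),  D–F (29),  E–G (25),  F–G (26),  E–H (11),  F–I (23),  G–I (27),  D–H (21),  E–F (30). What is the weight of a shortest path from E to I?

24

Comparing a few candidate routes:
E→D→I: 9 + 15 = 24
E→D→G→I: 9 + 6 + 27 = 42
E→H→I: 11 + 26 = 37
The minimum is 24.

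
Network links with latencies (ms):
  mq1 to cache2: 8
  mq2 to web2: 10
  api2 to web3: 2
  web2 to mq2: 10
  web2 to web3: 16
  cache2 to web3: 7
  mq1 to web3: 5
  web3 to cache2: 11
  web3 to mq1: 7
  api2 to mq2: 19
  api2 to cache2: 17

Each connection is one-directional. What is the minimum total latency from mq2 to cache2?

Paths from mq2 to cache2:
mq2 - web2 - web3 - mq1 - cache2: 10 + 16 + 7 + 8 = 41
mq2 - web2 - web3 - cache2: 10 + 16 + 11 = 37
Shortest: 37 ms.

37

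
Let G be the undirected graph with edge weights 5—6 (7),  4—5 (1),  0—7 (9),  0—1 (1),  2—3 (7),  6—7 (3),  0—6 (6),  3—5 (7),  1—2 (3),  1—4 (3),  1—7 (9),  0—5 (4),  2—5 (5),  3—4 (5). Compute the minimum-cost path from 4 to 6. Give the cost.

Some routes from 4 to 6:
4-1-0-6: 3 + 1 + 6 = 10
4-1-7-6: 3 + 9 + 3 = 15
4-5-6: 1 + 7 = 8
4-5-0-6: 1 + 4 + 6 = 11
Best route has total 8.

8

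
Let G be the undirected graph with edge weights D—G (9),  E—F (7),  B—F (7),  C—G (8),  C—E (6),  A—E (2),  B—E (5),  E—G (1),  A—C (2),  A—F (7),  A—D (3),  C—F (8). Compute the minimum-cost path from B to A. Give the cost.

7

Checking several routes:
B -> F -> E -> A: 7 + 7 + 2 = 16
B -> F -> A: 7 + 7 = 14
B -> E -> C -> A: 5 + 6 + 2 = 13
B -> E -> A: 5 + 2 = 7
Shortest: 7.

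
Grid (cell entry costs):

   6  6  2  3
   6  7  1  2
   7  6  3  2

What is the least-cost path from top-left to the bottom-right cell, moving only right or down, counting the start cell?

One optimal route is [0,0] -> [0,1] -> [0,2] -> [1,2] -> [1,3] -> [2,3].
Its cost is 6 + 6 + 2 + 1 + 2 + 2 = 19.
For comparison, the top-then-right route costs 21.

19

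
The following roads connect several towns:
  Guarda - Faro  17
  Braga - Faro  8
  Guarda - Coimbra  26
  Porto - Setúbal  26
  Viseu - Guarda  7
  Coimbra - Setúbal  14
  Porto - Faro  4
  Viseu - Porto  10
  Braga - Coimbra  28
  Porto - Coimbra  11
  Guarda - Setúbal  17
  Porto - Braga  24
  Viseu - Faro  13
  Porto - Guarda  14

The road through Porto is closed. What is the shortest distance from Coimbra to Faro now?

Paths from Coimbra to Faro avoiding Porto:
Coimbra → Guarda → Faro: 26 + 17 = 43
Coimbra → Setúbal → Guarda → Viseu → Faro: 14 + 17 + 7 + 13 = 51
Coimbra → Braga → Faro: 28 + 8 = 36
Coimbra → Guarda → Viseu → Faro: 26 + 7 + 13 = 46
Coimbra → Setúbal → Guarda → Faro: 14 + 17 + 17 = 48
Best route has total 36.

36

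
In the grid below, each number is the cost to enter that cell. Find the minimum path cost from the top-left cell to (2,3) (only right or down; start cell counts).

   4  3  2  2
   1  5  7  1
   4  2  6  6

18

Cheapest: r0c0 r0c1 r0c2 r0c3 r1c3 r2c3
  4 + 3 + 2 + 2 + 1 + 6 = 18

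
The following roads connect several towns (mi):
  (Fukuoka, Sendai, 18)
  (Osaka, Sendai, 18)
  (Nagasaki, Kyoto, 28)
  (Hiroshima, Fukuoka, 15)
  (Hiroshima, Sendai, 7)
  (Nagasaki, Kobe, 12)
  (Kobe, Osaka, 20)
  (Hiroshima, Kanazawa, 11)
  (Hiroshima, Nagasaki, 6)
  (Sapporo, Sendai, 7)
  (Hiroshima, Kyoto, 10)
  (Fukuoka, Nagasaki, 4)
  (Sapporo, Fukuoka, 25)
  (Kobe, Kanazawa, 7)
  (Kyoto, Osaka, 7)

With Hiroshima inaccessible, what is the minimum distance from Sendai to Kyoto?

25

Routes from Sendai to Kyoto avoiding Hiroshima:
Sendai→Osaka→Kobe→Nagasaki→Kyoto: 18 + 20 + 12 + 28 = 78
Sendai→Fukuoka→Nagasaki→Kyoto: 18 + 4 + 28 = 50
Sendai→Fukuoka→Nagasaki→Kobe→Osaka→Kyoto: 18 + 4 + 12 + 20 + 7 = 61
Sendai→Osaka→Kyoto: 18 + 7 = 25
Sendai→Sapporo→Fukuoka→Nagasaki→Kyoto: 7 + 25 + 4 + 28 = 64
Sendai→Sapporo→Fukuoka→Nagasaki→Kobe→Osaka→Kyoto: 7 + 25 + 4 + 12 + 20 + 7 = 75
Best route has total 25 mi.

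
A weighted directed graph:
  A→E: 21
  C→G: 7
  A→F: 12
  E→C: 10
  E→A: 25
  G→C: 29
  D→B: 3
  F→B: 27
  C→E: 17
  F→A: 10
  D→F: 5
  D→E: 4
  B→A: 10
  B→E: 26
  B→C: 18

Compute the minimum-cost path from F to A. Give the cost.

10

Paths from F to A:
F-B-A: 27 + 10 = 37
F-B-C-E-A: 27 + 18 + 17 + 25 = 87
F-B-E-A: 27 + 26 + 25 = 78
F-A: 10
Shortest: 10.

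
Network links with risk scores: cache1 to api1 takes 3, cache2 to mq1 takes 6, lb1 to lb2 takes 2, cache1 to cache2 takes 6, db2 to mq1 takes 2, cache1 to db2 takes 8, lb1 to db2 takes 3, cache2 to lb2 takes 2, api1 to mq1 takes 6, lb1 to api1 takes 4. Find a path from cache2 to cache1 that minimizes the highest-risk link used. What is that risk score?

Checking several routes:
cache2-mq1-db2-lb1-api1-cache1: max(6, 2, 3, 4, 3) = 6
cache2-lb2-lb1-api1-cache1: max(2, 2, 4, 3) = 4
cache2-cache1: max(6) = 6
cache2-mq1-api1-cache1: max(6, 6, 3) = 6
cache2-lb2-lb1-db2-mq1-api1-cache1: max(2, 2, 3, 2, 6, 3) = 6
Best route has worst link 4.

4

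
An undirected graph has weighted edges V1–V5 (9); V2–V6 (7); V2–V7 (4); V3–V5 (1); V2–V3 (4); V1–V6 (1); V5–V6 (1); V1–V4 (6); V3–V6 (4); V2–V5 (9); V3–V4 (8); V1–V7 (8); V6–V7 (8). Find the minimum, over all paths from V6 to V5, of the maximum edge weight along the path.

1

A few of the V6→V5 routes:
V6 → V3 → V5: max(4, 1) = 4
V6 → V5: max(1) = 1
V6 → V2 → V3 → V5: max(7, 4, 1) = 7
V6 → V1 → V7 → V2 → V3 → V5: max(1, 8, 4, 4, 1) = 8
Best route has worst link 1.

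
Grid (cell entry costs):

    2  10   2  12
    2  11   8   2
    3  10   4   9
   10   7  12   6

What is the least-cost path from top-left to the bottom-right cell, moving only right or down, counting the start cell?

36

Cheapest: [0,0] → [1,0] → [2,0] → [2,1] → [2,2] → [2,3] → [3,3]
  2 + 2 + 3 + 10 + 4 + 9 + 6 = 36
(Top row then right column would cost 43.)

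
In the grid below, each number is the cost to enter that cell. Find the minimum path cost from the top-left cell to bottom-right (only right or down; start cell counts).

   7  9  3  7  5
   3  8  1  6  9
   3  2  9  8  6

Take r0c0 -> r1c0 -> r2c0 -> r2c1 -> r2c2 -> r2c3 -> r2c4 for a total of 7 + 3 + 3 + 2 + 9 + 8 + 6 = 38.

38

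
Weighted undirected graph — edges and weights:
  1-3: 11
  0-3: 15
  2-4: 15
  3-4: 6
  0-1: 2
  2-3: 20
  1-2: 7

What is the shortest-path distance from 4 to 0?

19

Comparing a few candidate routes:
4 - 3 - 2 - 1 - 0: 6 + 20 + 7 + 2 = 35
4 - 3 - 1 - 0: 6 + 11 + 2 = 19
4 - 3 - 0: 6 + 15 = 21
4 - 2 - 1 - 0: 15 + 7 + 2 = 24
4 - 2 - 1 - 3 - 0: 15 + 7 + 11 + 15 = 48
Best route has total 19.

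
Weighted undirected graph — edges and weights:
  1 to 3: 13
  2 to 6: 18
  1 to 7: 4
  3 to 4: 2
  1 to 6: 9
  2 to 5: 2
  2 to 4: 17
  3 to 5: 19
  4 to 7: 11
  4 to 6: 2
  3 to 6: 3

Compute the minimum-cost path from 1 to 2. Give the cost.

27

Checking several routes:
1 → 6 → 4 → 2: 9 + 2 + 17 = 28
1 → 7 → 4 → 2: 4 + 11 + 17 = 32
1 → 6 → 2: 9 + 18 = 27
1 → 6 → 3 → 4 → 2: 9 + 3 + 2 + 17 = 31
Shortest: 27.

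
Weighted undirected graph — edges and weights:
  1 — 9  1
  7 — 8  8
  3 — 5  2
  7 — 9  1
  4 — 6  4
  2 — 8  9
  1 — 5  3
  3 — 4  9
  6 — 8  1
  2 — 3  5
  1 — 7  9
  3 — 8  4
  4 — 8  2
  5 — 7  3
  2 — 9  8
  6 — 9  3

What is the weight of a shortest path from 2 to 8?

9

Some routes from 2 to 8:
2 - 8: 9
2 - 9 - 6 - 8: 8 + 3 + 1 = 12
2 - 3 - 5 - 1 - 9 - 6 - 8: 5 + 2 + 3 + 1 + 3 + 1 = 15
2 - 3 - 8: 5 + 4 = 9
Best route has total 9.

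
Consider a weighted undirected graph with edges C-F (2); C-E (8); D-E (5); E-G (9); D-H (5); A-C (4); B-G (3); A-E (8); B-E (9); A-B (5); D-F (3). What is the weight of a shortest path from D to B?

14

Comparing a few candidate routes:
D-E-B: 5 + 9 = 14
D-F-C-A-B: 3 + 2 + 4 + 5 = 14
D-E-G-B: 5 + 9 + 3 = 17
D-E-A-B: 5 + 8 + 5 = 18
D-E-C-A-B: 5 + 8 + 4 + 5 = 22
D-F-C-E-B: 3 + 2 + 8 + 9 = 22
Best route has total 14.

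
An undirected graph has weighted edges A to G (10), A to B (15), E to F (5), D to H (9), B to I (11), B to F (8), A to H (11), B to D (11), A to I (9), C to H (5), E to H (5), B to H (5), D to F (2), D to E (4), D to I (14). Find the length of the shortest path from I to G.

Checking several routes:
I → B → A → G: 11 + 15 + 10 = 36
I → B → H → A → G: 11 + 5 + 11 + 10 = 37
I → A → G: 9 + 10 = 19
Best route has total 19.

19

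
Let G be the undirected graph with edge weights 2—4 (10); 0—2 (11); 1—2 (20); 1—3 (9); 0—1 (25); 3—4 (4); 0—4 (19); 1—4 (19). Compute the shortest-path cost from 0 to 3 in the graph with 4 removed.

34

Paths from 0 to 3 avoiding 4:
0 -> 1 -> 3: 25 + 9 = 34
0 -> 2 -> 1 -> 3: 11 + 20 + 9 = 40
Shortest: 34.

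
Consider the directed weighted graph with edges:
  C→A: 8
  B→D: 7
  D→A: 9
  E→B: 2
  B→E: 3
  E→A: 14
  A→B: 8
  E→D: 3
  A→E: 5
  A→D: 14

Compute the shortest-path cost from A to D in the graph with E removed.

14

Routes from A to D avoiding E:
A-B-D: 8 + 7 = 15
A-D: 14
Best route has total 14.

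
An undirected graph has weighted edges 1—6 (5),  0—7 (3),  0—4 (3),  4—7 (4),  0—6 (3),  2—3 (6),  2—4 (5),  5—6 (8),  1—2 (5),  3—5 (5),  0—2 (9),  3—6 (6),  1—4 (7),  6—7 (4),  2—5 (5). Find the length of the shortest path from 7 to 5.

A few of the 7→5 routes:
7 → 0 → 6 → 5: 3 + 3 + 8 = 14
7 → 4 → 2 → 5: 4 + 5 + 5 = 14
7 → 6 → 5: 4 + 8 = 12
Best route has total 12.

12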